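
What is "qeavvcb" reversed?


Input string: 'qeavvcb'
Operation: reverse character order
Original order: 'q' -> 'e' -> 'a' -> 'v' -> 'v' -> 'c' -> 'b'
Reversed order: 'b' -> 'c' -> 'v' -> 'v' -> 'a' -> 'e' -> 'q'
Result: bcvvaeq


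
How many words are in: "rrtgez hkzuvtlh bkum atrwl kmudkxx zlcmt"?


Input string: 'rrtgez hkzuvtlh bkum atrwl kmudkxx zlcmt'
Operation: split by spaces
Words found: 'rrtgez', 'hkzuvtlh', 'bkum', 'atrwl', 'kmudkxx', 'zlcmt'
Word count: 6


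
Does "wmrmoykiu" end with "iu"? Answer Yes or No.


Input string: 'wmrmoykiu'
Suffix to check: 'iu'
Last 2 characters of input: 'iu'
Match: True
Result: Yes


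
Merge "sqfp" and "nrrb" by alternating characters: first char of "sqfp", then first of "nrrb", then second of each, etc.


String 1: 'sqfp'
String 2: 'nrrb'
Operation: alternate characters
Pairs: 's'+'n', 'q'+'r', 'f'+'r', 'p'+'b'
Result: snqrfrpb


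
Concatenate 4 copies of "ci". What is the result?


Input string: 'ci'
Operation: repeat 4 times
Concatenation: 'ci' + 'ci' + 'ci' + 'ci'
Result: cicicici


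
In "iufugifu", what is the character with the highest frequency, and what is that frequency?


Input: 'iufugifu'
Operation: tally each character
Counts: 'f':2, 'g':1, 'i':2, 'u':3
Maximum: 'u' appears 3 times


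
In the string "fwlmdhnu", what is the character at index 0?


Input string: 'fwlmdhnu'
Operation: get character at index 0
Index mapping: s[0]='f'
Result: 'f'


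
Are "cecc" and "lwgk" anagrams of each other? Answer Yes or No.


String 1: 'cecc' -> sorted: 'ccce'
String 2: 'lwgk' -> sorted: 'gklw'
Compare sorted forms: 'ccce' != 'gklw'
Anagram: No


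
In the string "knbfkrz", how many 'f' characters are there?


Input string: 'knbfkrz'
Target character: 'f'
Scan each position: s[3]='f'
Matches found at indices: 3
Total: 1


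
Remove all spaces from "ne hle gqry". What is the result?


Input string: 'ne hle gqry'
Operation: remove all spaces
Words: 'ne', 'hle', 'gqry'
Join without spaces: nehlegqry


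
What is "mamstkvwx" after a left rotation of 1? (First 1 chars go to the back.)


Input: 'mamstkvwx', shift = 1
Operation: split at index 1 and swap parts
Front part s[0:1] = 'm'
Back part s[1:] = 'amstkvwx'
Rotated = back + front = 'amstkvwx' + 'm'
Result: amstkvwxm


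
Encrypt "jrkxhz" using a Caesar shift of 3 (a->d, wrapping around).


Input: 'jrkxhz', shift = 3
Operation: for each letter, (position + 3) mod 26
Mapping: 'j'(9+3=12)->'m', 'r'(17+3=20)->'u', 'k'(10+3=13)->'n', 'x'(23+3=26, 26 mod 26=0)->'a', 'h'(7+3=10)->'k', 'z'(25+3=28, 28 mod 26=2)->'c'
Result: munakc


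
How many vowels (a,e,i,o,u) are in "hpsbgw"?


Input string: 'hpsbgw'
Operation: count vowels (a, e, i, o, u)
Scan: s[0]='h', s[1]='p', s[2]='s', s[3]='b', s[4]='g', s[5]='w'
Vowels found: 0
Result: 0


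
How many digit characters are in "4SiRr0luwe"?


Input string: '4SiRr0luwe'
Operation: count digit characters (0-9)
Scan: '4'(digit), 'S', 'i', 'R', 'r', '0'(digit), 'l', 'u', 'w', 'e'
Digits found: 2
Result: 2


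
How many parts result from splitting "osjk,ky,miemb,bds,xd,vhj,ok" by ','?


Input string: 'osjk,ky,miemb,bds,xd,vhj,ok'
Delimiter: ','
Split result: 'osjk', 'ky', 'miemb', 'bds', 'xd', 'vhj', 'ok'
Number of parts: 7


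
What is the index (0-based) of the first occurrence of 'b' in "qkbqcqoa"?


Input string: 'qkbqcqoa'
Target: 'b'
Scanning left to right: s[0]='q', s[1]='k', s[2]='b'
First match at index: 2


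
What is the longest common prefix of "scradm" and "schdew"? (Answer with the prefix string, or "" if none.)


String 1: 'scradm'
String 2: 'schdew'
Compare position by position:
pos 0: 's' vs 's' match
pos 1: 'c' vs 'c' match
pos 2: 'r' vs 'h' differ -> stop
Longest common prefix: "sc" (length 2)


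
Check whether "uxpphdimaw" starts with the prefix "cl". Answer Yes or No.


Input string: 'uxpphdimaw'
Prefix to check: 'cl'
First 2 characters of input: 'ux'
Match: False
Result: No


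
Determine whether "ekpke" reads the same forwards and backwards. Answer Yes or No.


Input string: 'ekpke'
Reversed: 'ekpke'
Compare pairs: s[0]='e' vs s[4]='e' (match), s[1]='k' vs s[3]='k' (match)
Palindrome: Yes


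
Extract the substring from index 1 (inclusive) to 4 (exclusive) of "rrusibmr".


Input string: 'rrusibmr'
Operation: slice [1:4]
Extract characters: s[1]='r', s[2]='u', s[3]='s'
Result: rus


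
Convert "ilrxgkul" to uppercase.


Input string: 'ilrxgkul'
Operation: convert each letter to uppercase
Mapping: 'i'->'I', 'l'->'L', 'r'->'R', 'x'->'X', 'g'->'G', 'k'->'K', 'u'->'U', 'l'->'L'
Result: ILRXGKUL


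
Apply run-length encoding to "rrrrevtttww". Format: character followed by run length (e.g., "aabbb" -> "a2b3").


Input: 'rrrrevtttww'
Operation: identify consecutive runs
Runs: 'rrrr' -> r4, 'e' -> e1, 'v' -> v1, 'ttt' -> t3, 'ww' -> w2
Encoded: r4e1v1t3w2


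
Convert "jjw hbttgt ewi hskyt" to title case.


Input string: 'jjw hbttgt ewi hskyt'
Operation: capitalize first letter of each word
Word transformations: 'jjw'->'Jjw', 'hbttgt'->'Hbttgt', 'ewi'->'Ewi', 'hskyt'->'Hskyt'
Result: Jjw Hbttgt Ewi Hskyt


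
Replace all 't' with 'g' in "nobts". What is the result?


Input string: 'nobts'
Operation: replace 't' with 'g'
Positions of 't': 3
After replacement: nobgs


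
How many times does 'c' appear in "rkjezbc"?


Input string: 'rkjezbc'
Target character: 'c'
Scan each position: s[6]='c'
Matches found at indices: 6
Total: 1


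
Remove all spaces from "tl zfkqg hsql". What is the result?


Input string: 'tl zfkqg hsql'
Operation: remove all spaces
Words: 'tl', 'zfkqg', 'hsql'
Join without spaces: tlzfkqghsql


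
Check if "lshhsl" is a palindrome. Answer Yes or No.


Input string: 'lshhsl'
Reversed: 'lshhsl'
Compare pairs: s[0]='l' vs s[5]='l' (match), s[1]='s' vs s[4]='s' (match), s[2]='h' vs s[3]='h' (match)
Palindrome: Yes


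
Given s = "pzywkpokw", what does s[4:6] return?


Input string: 'pzywkpokw'
Operation: slice [4:6]
Extract characters: s[4]='k', s[5]='p'
Result: kp


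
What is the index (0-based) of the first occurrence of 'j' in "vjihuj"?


Input string: 'vjihuj'
Target: 'j'
Scanning left to right: s[0]='v', s[1]='j'
First match at index: 1


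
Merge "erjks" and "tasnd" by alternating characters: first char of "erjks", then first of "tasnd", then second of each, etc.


String 1: 'erjks'
String 2: 'tasnd'
Operation: alternate characters
Pairs: 'e'+'t', 'r'+'a', 'j'+'s', 'k'+'n', 's'+'d'
Result: etrajsknsd


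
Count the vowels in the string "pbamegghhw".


Input string: 'pbamegghhw'
Operation: count vowels (a, e, i, o, u)
Scan: s[0]='p', s[1]='b', s[2]='a' (vowel), s[3]='m', s[4]='e' (vowel), s[5]='g', s[6]='g', s[7]='h', s[8]='h', s[9]='w'
Vowels found: 2
Result: 2


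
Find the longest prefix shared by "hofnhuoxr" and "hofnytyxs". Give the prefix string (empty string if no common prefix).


String 1: 'hofnhuoxr'
String 2: 'hofnytyxs'
Compare position by position:
pos 0: 'h' vs 'h' match
pos 1: 'o' vs 'o' match
pos 2: 'f' vs 'f' match
pos 3: 'n' vs 'n' match
pos 4: 'h' vs 'y' differ -> stop
Longest common prefix: "hofn" (length 4)


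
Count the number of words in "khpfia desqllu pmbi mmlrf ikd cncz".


Input string: 'khpfia desqllu pmbi mmlrf ikd cncz'
Operation: split by spaces
Words found: 'khpfia', 'desqllu', 'pmbi', 'mmlrf', 'ikd', 'cncz'
Word count: 6


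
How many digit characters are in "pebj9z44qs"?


Input string: 'pebj9z44qs'
Operation: count digit characters (0-9)
Scan: 'p', 'e', 'b', 'j', '9'(digit), 'z', '4'(digit), '4'(digit), 'q', 's'
Digits found: 3
Result: 3


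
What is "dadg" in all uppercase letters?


Input string: 'dadg'
Operation: convert each letter to uppercase
Mapping: 'd'->'D', 'a'->'A', 'd'->'D', 'g'->'G'
Result: DADG


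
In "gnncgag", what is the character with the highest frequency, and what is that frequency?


Input: 'gnncgag'
Operation: tally each character
Counts: 'a':1, 'c':1, 'g':3, 'n':2
Maximum: 'g' appears 3 times


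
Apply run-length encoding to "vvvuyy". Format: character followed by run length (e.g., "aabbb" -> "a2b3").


Input: 'vvvuyy'
Operation: identify consecutive runs
Runs: 'vvv' -> v3, 'u' -> u1, 'yy' -> y2
Encoded: v3u1y2


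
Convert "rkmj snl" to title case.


Input string: 'rkmj snl'
Operation: capitalize first letter of each word
Word transformations: 'rkmj'->'Rkmj', 'snl'->'Snl'
Result: Rkmj Snl


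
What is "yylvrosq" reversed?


Input string: 'yylvrosq'
Operation: reverse character order
Original order: 'y' -> 'y' -> 'l' -> 'v' -> 'r' -> 'o' -> 's' -> 'q'
Reversed order: 'q' -> 's' -> 'o' -> 'r' -> 'v' -> 'l' -> 'y' -> 'y'
Result: qsorvlyy


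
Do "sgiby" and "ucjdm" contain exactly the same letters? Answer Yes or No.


String 1: 'sgiby' -> sorted: 'bgisy'
String 2: 'ucjdm' -> sorted: 'cdjmu'
Compare sorted forms: 'bgisy' != 'cdjmu'
Anagram: No


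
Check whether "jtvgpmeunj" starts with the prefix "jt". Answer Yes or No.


Input string: 'jtvgpmeunj'
Prefix to check: 'jt'
First 2 characters of input: 'jt'
Match: True
Result: Yes


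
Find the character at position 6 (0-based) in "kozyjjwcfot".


Input string: 'kozyjjwcfot'
Operation: get character at index 6
Index mapping: s[0]='k', s[1]='o', s[2]='z', s[3]='y', s[4]='j', s[5]='j', s[6]='w'
Result: 'w'


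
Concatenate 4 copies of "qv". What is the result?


Input string: 'qv'
Operation: repeat 4 times
Concatenation: 'qv' + 'qv' + 'qv' + 'qv'
Result: qvqvqvqv


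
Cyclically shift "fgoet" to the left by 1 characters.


Input: 'fgoet', shift = 1
Operation: split at index 1 and swap parts
Front part s[0:1] = 'f'
Back part s[1:] = 'goet'
Rotated = back + front = 'goet' + 'f'
Result: goetf


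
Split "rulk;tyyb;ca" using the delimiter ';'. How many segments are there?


Input string: 'rulk;tyyb;ca'
Delimiter: ';'
Split result: 'rulk', 'tyyb', 'ca'
Number of parts: 3


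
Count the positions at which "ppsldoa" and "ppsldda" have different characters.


String 1: 'ppsldoa'
String 2: 'ppsldda'
Compare each position: pos 0: 'p'=='p', pos 1: 'p'=='p', pos 2: 's'=='s', pos 3: 'l'=='l', pos 4: 'd'=='d', pos 5: 'o'!='d', pos 6: 'a'=='a'
Differing positions: 1
Hamming distance: 1


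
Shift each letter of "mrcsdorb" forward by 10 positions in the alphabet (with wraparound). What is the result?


Input: 'mrcsdorb', shift = 10
Operation: for each letter, (position + 10) mod 26
Mapping: 'm'(12+10=22)->'w', 'r'(17+10=27, 27 mod 26=1)->'b', 'c'(2+10=12)->'m', 's'(18+10=28, 28 mod 26=2)->'c', 'd'(3+10=13)->'n', 'o'(14+10=24)->'y', 'r'(17+10=27, 27 mod 26=1)->'b', 'b'(1+10=11)->'l'
Result: wbmcnybl


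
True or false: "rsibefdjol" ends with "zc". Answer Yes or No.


Input string: 'rsibefdjol'
Suffix to check: 'zc'
Last 2 characters of input: 'ol'
Match: False
Result: No


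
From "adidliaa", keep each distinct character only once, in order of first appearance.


Input: 'adidliaa'
Operation: keep first occurrence of each character
Scan: s[0]='a' new -> keep; s[1]='d' new -> keep; s[2]='i' new -> keep; s[3]='d' seen -> skip; s[4]='l' new -> keep; s[5]='i' seen -> skip; s[6]='a' seen -> skip; s[7]='a' seen -> skip
Result: adil


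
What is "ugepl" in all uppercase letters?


Input string: 'ugepl'
Operation: convert each letter to uppercase
Mapping: 'u'->'U', 'g'->'G', 'e'->'E', 'p'->'P', 'l'->'L'
Result: UGEPL


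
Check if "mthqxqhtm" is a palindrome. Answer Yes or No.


Input string: 'mthqxqhtm'
Reversed: 'mthqxqhtm'
Compare pairs: s[0]='m' vs s[8]='m' (match), s[1]='t' vs s[7]='t' (match), s[2]='h' vs s[6]='h' (match), s[3]='q' vs s[5]='q' (match)
Palindrome: Yes


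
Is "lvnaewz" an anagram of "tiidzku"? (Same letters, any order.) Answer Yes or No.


String 1: 'tiidzku' -> sorted: 'diiktuz'
String 2: 'lvnaewz' -> sorted: 'aelnvwz'
Compare sorted forms: 'diiktuz' != 'aelnvwz'
Anagram: No


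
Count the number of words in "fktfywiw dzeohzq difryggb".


Input string: 'fktfywiw dzeohzq difryggb'
Operation: split by spaces
Words found: 'fktfywiw', 'dzeohzq', 'difryggb'
Word count: 3


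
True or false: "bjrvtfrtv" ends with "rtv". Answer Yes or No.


Input string: 'bjrvtfrtv'
Suffix to check: 'rtv'
Last 3 characters of input: 'rtv'
Match: True
Result: Yes


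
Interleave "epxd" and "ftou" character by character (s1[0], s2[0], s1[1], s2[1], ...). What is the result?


String 1: 'epxd'
String 2: 'ftou'
Operation: alternate characters
Pairs: 'e'+'f', 'p'+'t', 'x'+'o', 'd'+'u'
Result: efptxodu


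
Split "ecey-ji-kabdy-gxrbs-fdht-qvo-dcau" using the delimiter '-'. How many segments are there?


Input string: 'ecey-ji-kabdy-gxrbs-fdht-qvo-dcau'
Delimiter: '-'
Split result: 'ecey', 'ji', 'kabdy', 'gxrbs', 'fdht', 'qvo', 'dcau'
Number of parts: 7


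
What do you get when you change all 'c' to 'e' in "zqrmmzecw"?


Input string: 'zqrmmzecw'
Operation: replace 'c' with 'e'
Positions of 'c': 7
After replacement: zqrmmzeew


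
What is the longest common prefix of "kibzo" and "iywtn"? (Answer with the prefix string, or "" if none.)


String 1: 'kibzo'
String 2: 'iywtn'
Compare position by position:
pos 0: 'k' vs 'i' differ -> stop
Longest common prefix: "" (length 0)


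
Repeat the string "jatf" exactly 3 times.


Input string: 'jatf'
Operation: repeat 3 times
Concatenation: 'jatf' + 'jatf' + 'jatf'
Result: jatfjatfjatf


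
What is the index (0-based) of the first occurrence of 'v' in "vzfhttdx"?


Input string: 'vzfhttdx'
Target: 'v'
Scanning left to right: s[0]='v'
First match at index: 0


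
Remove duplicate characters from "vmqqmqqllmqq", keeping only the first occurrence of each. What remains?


Input: 'vmqqmqqllmqq'
Operation: keep first occurrence of each character
Scan: s[0]='v' new -> keep; s[1]='m' new -> keep; s[2]='q' new -> keep; s[3]='q' seen -> skip; s[4]='m' seen -> skip; s[5]='q' seen -> skip; s[6]='q' seen -> skip; s[7]='l' new -> keep; s[8]='l' seen -> skip; s[9]='m' seen -> skip; s[10]='q' seen -> skip; s[11]='q' seen -> skip
Result: vmql


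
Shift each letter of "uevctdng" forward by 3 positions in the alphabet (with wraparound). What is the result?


Input: 'uevctdng', shift = 3
Operation: for each letter, (position + 3) mod 26
Mapping: 'u'(20+3=23)->'x', 'e'(4+3=7)->'h', 'v'(21+3=24)->'y', 'c'(2+3=5)->'f', 't'(19+3=22)->'w', 'd'(3+3=6)->'g', 'n'(13+3=16)->'q', 'g'(6+3=9)->'j'
Result: xhyfwgqj


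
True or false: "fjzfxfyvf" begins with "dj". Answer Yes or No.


Input string: 'fjzfxfyvf'
Prefix to check: 'dj'
First 2 characters of input: 'fj'
Match: False
Result: No


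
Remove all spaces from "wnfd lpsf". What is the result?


Input string: 'wnfd lpsf'
Operation: remove all spaces
Words: 'wnfd', 'lpsf'
Join without spaces: wnfdlpsf


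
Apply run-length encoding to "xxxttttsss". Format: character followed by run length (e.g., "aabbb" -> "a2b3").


Input: 'xxxttttsss'
Operation: identify consecutive runs
Runs: 'xxx' -> x3, 'tttt' -> t4, 'sss' -> s3
Encoded: x3t4s3


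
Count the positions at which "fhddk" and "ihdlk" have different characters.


String 1: 'fhddk'
String 2: 'ihdlk'
Compare each position: pos 0: 'f'!='i', pos 1: 'h'=='h', pos 2: 'd'=='d', pos 3: 'd'!='l', pos 4: 'k'=='k'
Differing positions: 2
Hamming distance: 2


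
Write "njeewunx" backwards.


Input string: 'njeewunx'
Operation: reverse character order
Original order: 'n' -> 'j' -> 'e' -> 'e' -> 'w' -> 'u' -> 'n' -> 'x'
Reversed order: 'x' -> 'n' -> 'u' -> 'w' -> 'e' -> 'e' -> 'j' -> 'n'
Result: xnuweejn


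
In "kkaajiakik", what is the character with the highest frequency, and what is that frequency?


Input: 'kkaajiakik'
Operation: tally each character
Counts: 'a':3, 'i':2, 'j':1, 'k':4
Maximum: 'k' appears 4 times


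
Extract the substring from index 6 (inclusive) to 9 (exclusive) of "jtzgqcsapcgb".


Input string: 'jtzgqcsapcgb'
Operation: slice [6:9]
Extract characters: s[6]='s', s[7]='a', s[8]='p'
Result: sap


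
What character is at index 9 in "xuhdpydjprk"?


Input string: 'xuhdpydjprk'
Operation: get character at index 9
Index mapping: s[0]='x', s[1]='u', s[2]='h', s[3]='d', s[4]='p', s[5]='y', s[6]='d', s[7]='j', s[8]='p', s[9]='r'
Result: 'r'


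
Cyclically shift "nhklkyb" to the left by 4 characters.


Input: 'nhklkyb', shift = 4
Operation: split at index 4 and swap parts
Front part s[0:4] = 'nhkl'
Back part s[4:] = 'kyb'
Rotated = back + front = 'kyb' + 'nhkl'
Result: kybnhkl


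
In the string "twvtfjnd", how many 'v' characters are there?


Input string: 'twvtfjnd'
Target character: 'v'
Scan each position: s[2]='v'
Matches found at indices: 2
Total: 1


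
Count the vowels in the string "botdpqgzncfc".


Input string: 'botdpqgzncfc'
Operation: count vowels (a, e, i, o, u)
Scan: s[0]='b', s[1]='o' (vowel), s[2]='t', s[3]='d', s[4]='p', s[5]='q', s[6]='g', s[7]='z', s[8]='n', s[9]='c', s[10]='f', s[11]='c'
Vowels found: 1
Result: 1


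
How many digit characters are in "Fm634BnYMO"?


Input string: 'Fm634BnYMO'
Operation: count digit characters (0-9)
Scan: 'F', 'm', '6'(digit), '3'(digit), '4'(digit), 'B', 'n', 'Y', 'M', 'O'
Digits found: 3
Result: 3


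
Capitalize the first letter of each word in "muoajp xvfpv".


Input string: 'muoajp xvfpv'
Operation: capitalize first letter of each word
Word transformations: 'muoajp'->'Muoajp', 'xvfpv'->'Xvfpv'
Result: Muoajp Xvfpv


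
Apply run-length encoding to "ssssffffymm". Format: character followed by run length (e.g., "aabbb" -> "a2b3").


Input: 'ssssffffymm'
Operation: identify consecutive runs
Runs: 'ssss' -> s4, 'ffff' -> f4, 'y' -> y1, 'mm' -> m2
Encoded: s4f4y1m2


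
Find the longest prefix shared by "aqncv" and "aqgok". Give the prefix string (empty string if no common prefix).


String 1: 'aqncv'
String 2: 'aqgok'
Compare position by position:
pos 0: 'a' vs 'a' match
pos 1: 'q' vs 'q' match
pos 2: 'n' vs 'g' differ -> stop
Longest common prefix: "aq" (length 2)


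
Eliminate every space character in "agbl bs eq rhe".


Input string: 'agbl bs eq rhe'
Operation: remove all spaces
Words: 'agbl', 'bs', 'eq', 'rhe'
Join without spaces: agblbseqrhe


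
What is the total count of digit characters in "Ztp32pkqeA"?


Input string: 'Ztp32pkqeA'
Operation: count digit characters (0-9)
Scan: 'Z', 't', 'p', '3'(digit), '2'(digit), 'p', 'k', 'q', 'e', 'A'
Digits found: 2
Result: 2


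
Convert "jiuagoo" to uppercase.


Input string: 'jiuagoo'
Operation: convert each letter to uppercase
Mapping: 'j'->'J', 'i'->'I', 'u'->'U', 'a'->'A', 'g'->'G', 'o'->'O', 'o'->'O'
Result: JIUAGOO


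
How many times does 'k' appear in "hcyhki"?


Input string: 'hcyhki'
Target character: 'k'
Scan each position: s[4]='k'
Matches found at indices: 4
Total: 1


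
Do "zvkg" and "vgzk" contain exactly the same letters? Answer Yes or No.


String 1: 'zvkg' -> sorted: 'gkvz'
String 2: 'vgzk' -> sorted: 'gkvz'
Compare sorted forms: 'gkvz' == 'gkvz'
Anagram: Yes


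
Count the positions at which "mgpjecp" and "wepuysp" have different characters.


String 1: 'mgpjecp'
String 2: 'wepuysp'
Compare each position: pos 0: 'm'!='w', pos 1: 'g'!='e', pos 2: 'p'=='p', pos 3: 'j'!='u', pos 4: 'e'!='y', pos 5: 'c'!='s', pos 6: 'p'=='p'
Differing positions: 5
Hamming distance: 5


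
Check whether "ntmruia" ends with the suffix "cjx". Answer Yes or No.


Input string: 'ntmruia'
Suffix to check: 'cjx'
Last 3 characters of input: 'uia'
Match: False
Result: No


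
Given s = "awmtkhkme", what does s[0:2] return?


Input string: 'awmtkhkme'
Operation: slice [0:2]
Extract characters: s[0]='a', s[1]='w'
Result: aw


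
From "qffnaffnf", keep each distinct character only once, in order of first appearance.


Input: 'qffnaffnf'
Operation: keep first occurrence of each character
Scan: s[0]='q' new -> keep; s[1]='f' new -> keep; s[2]='f' seen -> skip; s[3]='n' new -> keep; s[4]='a' new -> keep; s[5]='f' seen -> skip; s[6]='f' seen -> skip; s[7]='n' seen -> skip; s[8]='f' seen -> skip
Result: qfna


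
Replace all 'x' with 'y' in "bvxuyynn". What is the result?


Input string: 'bvxuyynn'
Operation: replace 'x' with 'y'
Positions of 'x': 2
After replacement: bvyuyynn


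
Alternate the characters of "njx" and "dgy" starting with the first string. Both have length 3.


String 1: 'njx'
String 2: 'dgy'
Operation: alternate characters
Pairs: 'n'+'d', 'j'+'g', 'x'+'y'
Result: ndjgxy


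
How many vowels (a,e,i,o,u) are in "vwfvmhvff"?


Input string: 'vwfvmhvff'
Operation: count vowels (a, e, i, o, u)
Scan: s[0]='v', s[1]='w', s[2]='f', s[3]='v', s[4]='m', s[5]='h', s[6]='v', s[7]='f', s[8]='f'
Vowels found: 0
Result: 0


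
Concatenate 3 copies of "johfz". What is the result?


Input string: 'johfz'
Operation: repeat 3 times
Concatenation: 'johfz' + 'johfz' + 'johfz'
Result: johfzjohfzjohfz


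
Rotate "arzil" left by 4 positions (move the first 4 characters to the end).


Input: 'arzil', shift = 4
Operation: split at index 4 and swap parts
Front part s[0:4] = 'arzi'
Back part s[4:] = 'l'
Rotated = back + front = 'l' + 'arzi'
Result: larzi


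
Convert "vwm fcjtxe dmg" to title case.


Input string: 'vwm fcjtxe dmg'
Operation: capitalize first letter of each word
Word transformations: 'vwm'->'Vwm', 'fcjtxe'->'Fcjtxe', 'dmg'->'Dmg'
Result: Vwm Fcjtxe Dmg


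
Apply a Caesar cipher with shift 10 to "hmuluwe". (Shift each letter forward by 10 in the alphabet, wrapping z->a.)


Input: 'hmuluwe', shift = 10
Operation: for each letter, (position + 10) mod 26
Mapping: 'h'(7+10=17)->'r', 'm'(12+10=22)->'w', 'u'(20+10=30, 30 mod 26=4)->'e', 'l'(11+10=21)->'v', 'u'(20+10=30, 30 mod 26=4)->'e', 'w'(22+10=32, 32 mod 26=6)->'g', 'e'(4+10=14)->'o'
Result: rwevego


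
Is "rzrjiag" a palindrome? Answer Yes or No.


Input string: 'rzrjiag'
Reversed: 'gaijrzr'
Compare pairs: s[0]='r' vs s[6]='g' (mismatch), s[1]='z' vs s[5]='a' (mismatch), s[2]='r' vs s[4]='i' (mismatch)
Palindrome: No


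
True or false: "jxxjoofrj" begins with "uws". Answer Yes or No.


Input string: 'jxxjoofrj'
Prefix to check: 'uws'
First 3 characters of input: 'jxx'
Match: False
Result: No


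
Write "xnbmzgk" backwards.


Input string: 'xnbmzgk'
Operation: reverse character order
Original order: 'x' -> 'n' -> 'b' -> 'm' -> 'z' -> 'g' -> 'k'
Reversed order: 'k' -> 'g' -> 'z' -> 'm' -> 'b' -> 'n' -> 'x'
Result: kgzmbnx


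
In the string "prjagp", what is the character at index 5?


Input string: 'prjagp'
Operation: get character at index 5
Index mapping: s[0]='p', s[1]='r', s[2]='j', s[3]='a', s[4]='g', s[5]='p'
Result: 'p'


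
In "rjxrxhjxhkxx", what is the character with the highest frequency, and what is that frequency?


Input: 'rjxrxhjxhkxx'
Operation: tally each character
Counts: 'h':2, 'j':2, 'k':1, 'r':2, 'x':5
Maximum: 'x' appears 5 times


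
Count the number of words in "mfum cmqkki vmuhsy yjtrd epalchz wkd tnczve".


Input string: 'mfum cmqkki vmuhsy yjtrd epalchz wkd tnczve'
Operation: split by spaces
Words found: 'mfum', 'cmqkki', 'vmuhsy', 'yjtrd', 'epalchz', 'wkd', 'tnczve'
Word count: 7


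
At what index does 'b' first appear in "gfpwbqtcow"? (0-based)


Input string: 'gfpwbqtcow'
Target: 'b'
Scanning left to right: s[0]='g', s[1]='f', s[2]='p', s[3]='w', s[4]='b'
First match at index: 4


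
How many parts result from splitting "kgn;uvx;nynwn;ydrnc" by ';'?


Input string: 'kgn;uvx;nynwn;ydrnc'
Delimiter: ';'
Split result: 'kgn', 'uvx', 'nynwn', 'ydrnc'
Number of parts: 4


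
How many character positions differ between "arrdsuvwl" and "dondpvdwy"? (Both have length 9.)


String 1: 'arrdsuvwl'
String 2: 'dondpvdwy'
Compare each position: pos 0: 'a'!='d', pos 1: 'r'!='o', pos 2: 'r'!='n', pos 3: 'd'=='d', pos 4: 's'!='p', pos 5: 'u'!='v', pos 6: 'v'!='d', pos 7: 'w'=='w', pos 8: 'l'!='y'
Differing positions: 7
Hamming distance: 7


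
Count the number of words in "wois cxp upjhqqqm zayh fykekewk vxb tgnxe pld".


Input string: 'wois cxp upjhqqqm zayh fykekewk vxb tgnxe pld'
Operation: split by spaces
Words found: 'wois', 'cxp', 'upjhqqqm', 'zayh', 'fykekewk', 'vxb', 'tgnxe', 'pld'
Word count: 8


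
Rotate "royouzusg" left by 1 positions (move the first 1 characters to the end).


Input: 'royouzusg', shift = 1
Operation: split at index 1 and swap parts
Front part s[0:1] = 'r'
Back part s[1:] = 'oyouzusg'
Rotated = back + front = 'oyouzusg' + 'r'
Result: oyouzusgr


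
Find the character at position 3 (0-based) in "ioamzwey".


Input string: 'ioamzwey'
Operation: get character at index 3
Index mapping: s[0]='i', s[1]='o', s[2]='a', s[3]='m'
Result: 'm'


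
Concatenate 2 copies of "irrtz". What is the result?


Input string: 'irrtz'
Operation: repeat 2 times
Concatenation: 'irrtz' + 'irrtz'
Result: irrtzirrtz


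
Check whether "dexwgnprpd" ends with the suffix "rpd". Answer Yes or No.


Input string: 'dexwgnprpd'
Suffix to check: 'rpd'
Last 3 characters of input: 'rpd'
Match: True
Result: Yes


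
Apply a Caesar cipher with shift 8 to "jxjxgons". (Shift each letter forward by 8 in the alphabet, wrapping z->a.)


Input: 'jxjxgons', shift = 8
Operation: for each letter, (position + 8) mod 26
Mapping: 'j'(9+8=17)->'r', 'x'(23+8=31, 31 mod 26=5)->'f', 'j'(9+8=17)->'r', 'x'(23+8=31, 31 mod 26=5)->'f', 'g'(6+8=14)->'o', 'o'(14+8=22)->'w', 'n'(13+8=21)->'v', 's'(18+8=26, 26 mod 26=0)->'a'
Result: rfrfowva


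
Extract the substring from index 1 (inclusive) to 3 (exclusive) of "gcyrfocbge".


Input string: 'gcyrfocbge'
Operation: slice [1:3]
Extract characters: s[1]='c', s[2]='y'
Result: cy


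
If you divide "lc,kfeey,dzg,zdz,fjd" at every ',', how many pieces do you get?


Input string: 'lc,kfeey,dzg,zdz,fjd'
Delimiter: ','
Split result: 'lc', 'kfeey', 'dzg', 'zdz', 'fjd'
Number of parts: 5


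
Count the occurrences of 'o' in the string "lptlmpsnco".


Input string: 'lptlmpsnco'
Target character: 'o'
Scan each position: s[9]='o'
Matches found at indices: 9
Total: 1


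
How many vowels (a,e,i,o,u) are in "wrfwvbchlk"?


Input string: 'wrfwvbchlk'
Operation: count vowels (a, e, i, o, u)
Scan: s[0]='w', s[1]='r', s[2]='f', s[3]='w', s[4]='v', s[5]='b', s[6]='c', s[7]='h', s[8]='l', s[9]='k'
Vowels found: 0
Result: 0


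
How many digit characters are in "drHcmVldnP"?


Input string: 'drHcmVldnP'
Operation: count digit characters (0-9)
Scan: 'd', 'r', 'H', 'c', 'm', 'V', 'l', 'd', 'n', 'P'
Digits found: 0
Result: 0


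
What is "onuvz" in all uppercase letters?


Input string: 'onuvz'
Operation: convert each letter to uppercase
Mapping: 'o'->'O', 'n'->'N', 'u'->'U', 'v'->'V', 'z'->'Z'
Result: ONUVZ


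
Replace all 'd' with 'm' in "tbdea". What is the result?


Input string: 'tbdea'
Operation: replace 'd' with 'm'
Positions of 'd': 2
After replacement: tbmea


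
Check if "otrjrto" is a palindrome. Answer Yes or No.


Input string: 'otrjrto'
Reversed: 'otrjrto'
Compare pairs: s[0]='o' vs s[6]='o' (match), s[1]='t' vs s[5]='t' (match), s[2]='r' vs s[4]='r' (match)
Palindrome: Yes


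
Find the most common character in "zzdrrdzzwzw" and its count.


Input: 'zzdrrdzzwzw'
Operation: tally each character
Counts: 'd':2, 'r':2, 'w':2, 'z':5
Maximum: 'z' appears 5 times


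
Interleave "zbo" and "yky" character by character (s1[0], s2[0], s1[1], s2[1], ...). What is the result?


String 1: 'zbo'
String 2: 'yky'
Operation: alternate characters
Pairs: 'z'+'y', 'b'+'k', 'o'+'y'
Result: zybkoy


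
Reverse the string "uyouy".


Input string: 'uyouy'
Operation: reverse character order
Original order: 'u' -> 'y' -> 'o' -> 'u' -> 'y'
Reversed order: 'y' -> 'u' -> 'o' -> 'y' -> 'u'
Result: yuoyu


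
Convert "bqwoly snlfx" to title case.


Input string: 'bqwoly snlfx'
Operation: capitalize first letter of each word
Word transformations: 'bqwoly'->'Bqwoly', 'snlfx'->'Snlfx'
Result: Bqwoly Snlfx


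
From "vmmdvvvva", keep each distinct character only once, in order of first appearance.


Input: 'vmmdvvvva'
Operation: keep first occurrence of each character
Scan: s[0]='v' new -> keep; s[1]='m' new -> keep; s[2]='m' seen -> skip; s[3]='d' new -> keep; s[4]='v' seen -> skip; s[5]='v' seen -> skip; s[6]='v' seen -> skip; s[7]='v' seen -> skip; s[8]='a' new -> keep
Result: vmda


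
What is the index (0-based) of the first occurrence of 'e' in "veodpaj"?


Input string: 'veodpaj'
Target: 'e'
Scanning left to right: s[0]='v', s[1]='e'
First match at index: 1


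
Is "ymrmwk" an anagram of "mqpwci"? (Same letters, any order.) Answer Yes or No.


String 1: 'mqpwci' -> sorted: 'cimpqw'
String 2: 'ymrmwk' -> sorted: 'kmmrwy'
Compare sorted forms: 'cimpqw' != 'kmmrwy'
Anagram: No


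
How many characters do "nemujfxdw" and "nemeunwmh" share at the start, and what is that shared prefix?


String 1: 'nemujfxdw'
String 2: 'nemeunwmh'
Compare position by position:
pos 0: 'n' vs 'n' match
pos 1: 'e' vs 'e' match
pos 2: 'm' vs 'm' match
pos 3: 'u' vs 'e' differ -> stop
Longest common prefix: "nem" (length 3)


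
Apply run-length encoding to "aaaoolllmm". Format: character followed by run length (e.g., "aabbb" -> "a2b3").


Input: 'aaaoolllmm'
Operation: identify consecutive runs
Runs: 'aaa' -> a3, 'oo' -> o2, 'lll' -> l3, 'mm' -> m2
Encoded: a3o2l3m2


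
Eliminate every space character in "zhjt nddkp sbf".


Input string: 'zhjt nddkp sbf'
Operation: remove all spaces
Words: 'zhjt', 'nddkp', 'sbf'
Join without spaces: zhjtnddkpsbf


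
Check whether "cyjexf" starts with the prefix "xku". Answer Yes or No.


Input string: 'cyjexf'
Prefix to check: 'xku'
First 3 characters of input: 'cyj'
Match: False
Result: No


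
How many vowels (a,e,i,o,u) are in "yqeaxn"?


Input string: 'yqeaxn'
Operation: count vowels (a, e, i, o, u)
Scan: s[0]='y', s[1]='q', s[2]='e' (vowel), s[3]='a' (vowel), s[4]='x', s[5]='n'
Vowels found: 2
Result: 2


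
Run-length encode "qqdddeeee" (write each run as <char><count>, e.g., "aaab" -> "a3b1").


Input: 'qqdddeeee'
Operation: identify consecutive runs
Runs: 'qq' -> q2, 'ddd' -> d3, 'eeee' -> e4
Encoded: q2d3e4


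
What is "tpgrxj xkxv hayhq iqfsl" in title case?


Input string: 'tpgrxj xkxv hayhq iqfsl'
Operation: capitalize first letter of each word
Word transformations: 'tpgrxj'->'Tpgrxj', 'xkxv'->'Xkxv', 'hayhq'->'Hayhq', 'iqfsl'->'Iqfsl'
Result: Tpgrxj Xkxv Hayhq Iqfsl


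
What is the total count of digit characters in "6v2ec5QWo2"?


Input string: '6v2ec5QWo2'
Operation: count digit characters (0-9)
Scan: '6'(digit), 'v', '2'(digit), 'e', 'c', '5'(digit), 'Q', 'W', 'o', '2'(digit)
Digits found: 4
Result: 4


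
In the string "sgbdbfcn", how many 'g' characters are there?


Input string: 'sgbdbfcn'
Target character: 'g'
Scan each position: s[1]='g'
Matches found at indices: 1
Total: 1


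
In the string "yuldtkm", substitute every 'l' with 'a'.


Input string: 'yuldtkm'
Operation: replace 'l' with 'a'
Positions of 'l': 2
After replacement: yuadtkm


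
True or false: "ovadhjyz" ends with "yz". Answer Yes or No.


Input string: 'ovadhjyz'
Suffix to check: 'yz'
Last 2 characters of input: 'yz'
Match: True
Result: Yes


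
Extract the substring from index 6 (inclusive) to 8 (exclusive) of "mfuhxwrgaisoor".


Input string: 'mfuhxwrgaisoor'
Operation: slice [6:8]
Extract characters: s[6]='r', s[7]='g'
Result: rg


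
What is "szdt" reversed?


Input string: 'szdt'
Operation: reverse character order
Original order: 's' -> 'z' -> 'd' -> 't'
Reversed order: 't' -> 'd' -> 'z' -> 's'
Result: tdzs


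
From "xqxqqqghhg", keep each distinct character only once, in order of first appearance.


Input: 'xqxqqqghhg'
Operation: keep first occurrence of each character
Scan: s[0]='x' new -> keep; s[1]='q' new -> keep; s[2]='x' seen -> skip; s[3]='q' seen -> skip; s[4]='q' seen -> skip; s[5]='q' seen -> skip; s[6]='g' new -> keep; s[7]='h' new -> keep; s[8]='h' seen -> skip; s[9]='g' seen -> skip
Result: xqgh


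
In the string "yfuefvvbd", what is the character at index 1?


Input string: 'yfuefvvbd'
Operation: get character at index 1
Index mapping: s[0]='y', s[1]='f'
Result: 'f'


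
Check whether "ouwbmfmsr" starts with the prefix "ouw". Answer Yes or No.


Input string: 'ouwbmfmsr'
Prefix to check: 'ouw'
First 3 characters of input: 'ouw'
Match: True
Result: Yes


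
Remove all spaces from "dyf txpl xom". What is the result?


Input string: 'dyf txpl xom'
Operation: remove all spaces
Words: 'dyf', 'txpl', 'xom'
Join without spaces: dyftxplxom


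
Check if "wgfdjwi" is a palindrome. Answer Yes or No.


Input string: 'wgfdjwi'
Reversed: 'iwjdfgw'
Compare pairs: s[0]='w' vs s[6]='i' (mismatch), s[1]='g' vs s[5]='w' (mismatch), s[2]='f' vs s[4]='j' (mismatch)
Palindrome: No


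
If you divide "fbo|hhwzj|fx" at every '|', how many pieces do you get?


Input string: 'fbo|hhwzj|fx'
Delimiter: '|'
Split result: 'fbo', 'hhwzj', 'fx'
Number of parts: 3


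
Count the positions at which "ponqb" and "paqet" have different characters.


String 1: 'ponqb'
String 2: 'paqet'
Compare each position: pos 0: 'p'=='p', pos 1: 'o'!='a', pos 2: 'n'!='q', pos 3: 'q'!='e', pos 4: 'b'!='t'
Differing positions: 4
Hamming distance: 4


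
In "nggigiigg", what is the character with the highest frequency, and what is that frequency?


Input: 'nggigiigg'
Operation: tally each character
Counts: 'g':5, 'i':3, 'n':1
Maximum: 'g' appears 5 times


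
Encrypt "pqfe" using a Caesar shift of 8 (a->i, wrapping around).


Input: 'pqfe', shift = 8
Operation: for each letter, (position + 8) mod 26
Mapping: 'p'(15+8=23)->'x', 'q'(16+8=24)->'y', 'f'(5+8=13)->'n', 'e'(4+8=12)->'m'
Result: xynm


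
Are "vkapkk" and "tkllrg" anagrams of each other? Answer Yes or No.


String 1: 'vkapkk' -> sorted: 'akkkpv'
String 2: 'tkllrg' -> sorted: 'gkllrt'
Compare sorted forms: 'akkkpv' != 'gkllrt'
Anagram: No


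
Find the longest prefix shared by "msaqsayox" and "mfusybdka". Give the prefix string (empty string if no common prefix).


String 1: 'msaqsayox'
String 2: 'mfusybdka'
Compare position by position:
pos 0: 'm' vs 'm' match
pos 1: 's' vs 'f' differ -> stop
Longest common prefix: "m" (length 1)


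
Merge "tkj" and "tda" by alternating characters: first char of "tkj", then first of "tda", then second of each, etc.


String 1: 'tkj'
String 2: 'tda'
Operation: alternate characters
Pairs: 't'+'t', 'k'+'d', 'j'+'a'
Result: ttkdja


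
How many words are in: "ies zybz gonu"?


Input string: 'ies zybz gonu'
Operation: split by spaces
Words found: 'ies', 'zybz', 'gonu'
Word count: 3


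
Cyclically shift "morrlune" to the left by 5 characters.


Input: 'morrlune', shift = 5
Operation: split at index 5 and swap parts
Front part s[0:5] = 'morrl'
Back part s[5:] = 'une'
Rotated = back + front = 'une' + 'morrl'
Result: unemorrl


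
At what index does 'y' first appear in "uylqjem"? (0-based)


Input string: 'uylqjem'
Target: 'y'
Scanning left to right: s[0]='u', s[1]='y'
First match at index: 1


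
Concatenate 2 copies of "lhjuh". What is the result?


Input string: 'lhjuh'
Operation: repeat 2 times
Concatenation: 'lhjuh' + 'lhjuh'
Result: lhjuhlhjuh


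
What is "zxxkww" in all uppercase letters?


Input string: 'zxxkww'
Operation: convert each letter to uppercase
Mapping: 'z'->'Z', 'x'->'X', 'x'->'X', 'k'->'K', 'w'->'W', 'w'->'W'
Result: ZXXKWW


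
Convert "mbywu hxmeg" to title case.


Input string: 'mbywu hxmeg'
Operation: capitalize first letter of each word
Word transformations: 'mbywu'->'Mbywu', 'hxmeg'->'Hxmeg'
Result: Mbywu Hxmeg


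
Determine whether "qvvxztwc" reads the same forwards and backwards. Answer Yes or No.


Input string: 'qvvxztwc'
Reversed: 'cwtzxvvq'
Compare pairs: s[0]='q' vs s[7]='c' (mismatch), s[1]='v' vs s[6]='w' (mismatch), s[2]='v' vs s[5]='t' (mismatch), s[3]='x' vs s[4]='z' (mismatch)
Palindrome: No


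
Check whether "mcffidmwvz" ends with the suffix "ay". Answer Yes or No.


Input string: 'mcffidmwvz'
Suffix to check: 'ay'
Last 2 characters of input: 'vz'
Match: False
Result: No


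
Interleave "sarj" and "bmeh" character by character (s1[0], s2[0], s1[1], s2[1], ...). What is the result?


String 1: 'sarj'
String 2: 'bmeh'
Operation: alternate characters
Pairs: 's'+'b', 'a'+'m', 'r'+'e', 'j'+'h'
Result: sbamrejh


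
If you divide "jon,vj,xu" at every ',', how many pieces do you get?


Input string: 'jon,vj,xu'
Delimiter: ','
Split result: 'jon', 'vj', 'xu'
Number of parts: 3


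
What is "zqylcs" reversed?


Input string: 'zqylcs'
Operation: reverse character order
Original order: 'z' -> 'q' -> 'y' -> 'l' -> 'c' -> 's'
Reversed order: 's' -> 'c' -> 'l' -> 'y' -> 'q' -> 'z'
Result: sclyqz


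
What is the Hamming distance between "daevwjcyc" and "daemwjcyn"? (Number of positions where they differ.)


String 1: 'daevwjcyc'
String 2: 'daemwjcyn'
Compare each position: pos 0: 'd'=='d', pos 1: 'a'=='a', pos 2: 'e'=='e', pos 3: 'v'!='m', pos 4: 'w'=='w', pos 5: 'j'=='j', pos 6: 'c'=='c', pos 7: 'y'=='y', pos 8: 'c'!='n'
Differing positions: 2
Hamming distance: 2


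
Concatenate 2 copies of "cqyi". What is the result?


Input string: 'cqyi'
Operation: repeat 2 times
Concatenation: 'cqyi' + 'cqyi'
Result: cqyicqyi


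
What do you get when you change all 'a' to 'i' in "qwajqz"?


Input string: 'qwajqz'
Operation: replace 'a' with 'i'
Positions of 'a': 2
After replacement: qwijqz


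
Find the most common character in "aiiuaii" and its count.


Input: 'aiiuaii'
Operation: tally each character
Counts: 'a':2, 'i':4, 'u':1
Maximum: 'i' appears 4 times


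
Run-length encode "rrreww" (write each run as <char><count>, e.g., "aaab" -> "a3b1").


Input: 'rrreww'
Operation: identify consecutive runs
Runs: 'rrr' -> r3, 'e' -> e1, 'ww' -> w2
Encoded: r3e1w2


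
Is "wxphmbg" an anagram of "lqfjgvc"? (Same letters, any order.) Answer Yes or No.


String 1: 'lqfjgvc' -> sorted: 'cfgjlqv'
String 2: 'wxphmbg' -> sorted: 'bghmpwx'
Compare sorted forms: 'cfgjlqv' != 'bghmpwx'
Anagram: No


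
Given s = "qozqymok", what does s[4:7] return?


Input string: 'qozqymok'
Operation: slice [4:7]
Extract characters: s[4]='y', s[5]='m', s[6]='o'
Result: ymo


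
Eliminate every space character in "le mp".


Input string: 'le mp'
Operation: remove all spaces
Words: 'le', 'mp'
Join without spaces: lemp


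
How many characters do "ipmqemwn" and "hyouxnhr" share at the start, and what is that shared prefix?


String 1: 'ipmqemwn'
String 2: 'hyouxnhr'
Compare position by position:
pos 0: 'i' vs 'h' differ -> stop
Longest common prefix: "" (length 0)


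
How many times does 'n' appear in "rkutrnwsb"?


Input string: 'rkutrnwsb'
Target character: 'n'
Scan each position: s[5]='n'
Matches found at indices: 5
Total: 1


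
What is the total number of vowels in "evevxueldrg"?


Input string: 'evevxueldrg'
Operation: count vowels (a, e, i, o, u)
Scan: s[0]='e' (vowel), s[1]='v', s[2]='e' (vowel), s[3]='v', s[4]='x', s[5]='u' (vowel), s[6]='e' (vowel), s[7]='l', s[8]='d', s[9]='r', s[10]='g'
Vowels found: 4
Result: 4


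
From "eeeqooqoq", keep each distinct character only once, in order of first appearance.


Input: 'eeeqooqoq'
Operation: keep first occurrence of each character
Scan: s[0]='e' new -> keep; s[1]='e' seen -> skip; s[2]='e' seen -> skip; s[3]='q' new -> keep; s[4]='o' new -> keep; s[5]='o' seen -> skip; s[6]='q' seen -> skip; s[7]='o' seen -> skip; s[8]='q' seen -> skip
Result: eqo


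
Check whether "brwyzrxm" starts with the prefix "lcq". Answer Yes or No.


Input string: 'brwyzrxm'
Prefix to check: 'lcq'
First 3 characters of input: 'brw'
Match: False
Result: No
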